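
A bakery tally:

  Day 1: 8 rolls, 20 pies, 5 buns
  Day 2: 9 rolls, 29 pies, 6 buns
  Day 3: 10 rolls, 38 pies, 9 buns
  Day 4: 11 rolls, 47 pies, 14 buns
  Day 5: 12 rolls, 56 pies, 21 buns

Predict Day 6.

13 rolls, 65 pies, 30 buns

Rolls: +1 each step; 8, 9, 10, 11, 12 → 13.
Pies — +9 each step: 20, 29, 38, 47, 56 → 65.
Buns: 5, 6, 9, 14, 21 → 30 (differences are 1, 3, 5, … (increasing by 2 each time)).
Putting it together: 13 rolls, 65 pies, 30 buns.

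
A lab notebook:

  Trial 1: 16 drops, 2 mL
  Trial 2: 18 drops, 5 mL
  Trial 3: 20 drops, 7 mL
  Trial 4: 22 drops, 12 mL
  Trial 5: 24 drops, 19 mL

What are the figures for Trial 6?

26 drops, 31 mL

Drops: 16, 18, 20, 22, 24 → 26 (+2 each step).
ML: each term is the sum of the two before it; 2, 5, 7, 12, 19 → 31.
So the next record is 26 drops, 31 mL.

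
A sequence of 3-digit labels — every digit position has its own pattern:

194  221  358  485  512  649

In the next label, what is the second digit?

For the second digit, +3 each step, mod 10: 9, 2, 5, 8, 1, 4 → 7.

7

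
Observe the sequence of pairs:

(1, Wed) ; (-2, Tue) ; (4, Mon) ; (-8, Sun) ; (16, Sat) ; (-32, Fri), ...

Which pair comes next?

(64, Thu)

First coordinate — ×(-2) each step: 1, -2, 4, -8, 16, -32 → 64.
For the day, runs backward through the weekdays Mon→Sun: Wed, Tue, Mon, Sun, Sat, Fri → Thu.
Combining the parts gives (64, Thu).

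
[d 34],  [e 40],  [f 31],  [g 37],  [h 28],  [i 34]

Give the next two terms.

Letter — letters move forward 1 place in the alphabet: d, e, f, g, h, i → j → k.
Second slot: alternating steps +6, −9, +6, −9, …; 34, 40, 31, 37, 28, 34 → 25 → 31.
Putting the parts together: [j 25] and then [k 31].

[j 25], [k 31]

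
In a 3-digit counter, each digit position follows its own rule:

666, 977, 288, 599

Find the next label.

800

First digit: 6, 9, 2, 5 → 8 (+3 each step, mod 10).
Second digit: 6, 7, 8, 9 → 0 (+1 each step, mod 10).
Third digit: 6, 7, 8, 9 → 0 (+1 each step, mod 10).
So the next label is 800.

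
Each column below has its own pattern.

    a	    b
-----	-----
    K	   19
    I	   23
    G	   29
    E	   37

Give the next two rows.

C  47; A  59

Column a: K, I, G, E → C → A (letters move back 2 places in the alphabet).
Column b: differences are 4, 6, 8, … (increasing by 2 each time); 19, 23, 29, 37 → 47 → 59.
So the next two rows are C  47 and A  59.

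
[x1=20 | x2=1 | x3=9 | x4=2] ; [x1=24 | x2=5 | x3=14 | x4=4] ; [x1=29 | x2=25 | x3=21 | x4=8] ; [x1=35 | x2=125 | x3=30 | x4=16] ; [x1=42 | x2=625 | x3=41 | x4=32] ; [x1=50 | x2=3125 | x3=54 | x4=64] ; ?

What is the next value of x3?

69

For the x1, differences are 4, 5, 6, … (increasing by 1 each time): 20, 24, 29, 35, 42, 50 → 59.
X2 — ×5 each step: 1, 5, 25, 125, 625, 3125 → 15625.
X3 — differences are 5, 7, 9, … (increasing by 2 each time): 9, 14, 21, 30, 41, 54 → 69.
For the x4, ×2 each step: 2, 4, 8, 16, 32, 64 → 128.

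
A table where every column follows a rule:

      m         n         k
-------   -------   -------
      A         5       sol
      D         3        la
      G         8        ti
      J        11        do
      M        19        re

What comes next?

P  30  mi

Column m: A, D, G, J, M → P (letters move forward 3 places in the alphabet).
Column n — each term is the sum of the two before it: 5, 3, 8, 11, 19 → 30.
Column k goes sol, la, ti, do, re → mi (runs through the solfège scale do→ti).
Putting it together: P  30  mi.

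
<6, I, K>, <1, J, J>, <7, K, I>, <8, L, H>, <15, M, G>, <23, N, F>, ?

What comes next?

<38, O, E>

First value — each term is the sum of the two before it: 6, 1, 7, 8, 15, 23 → 38.
First letter — letters move forward 1 place in the alphabet: I, J, K, L, M, N → O.
Second letter goes K, J, I, H, G, F → E (letters move back 1 place in the alphabet).
Putting it together: <38, O, E>.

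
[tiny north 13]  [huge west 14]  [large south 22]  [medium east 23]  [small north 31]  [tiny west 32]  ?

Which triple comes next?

[huge south 40]

For the size, repeats tiny → huge → large → medium → small: tiny, huge, large, medium, small, tiny → huge.
Direction: repeats north → west → south → east, so north, west, south, east, north, west → south.
Third entry: alternating steps +1, +8, +1, +8, …; 13, 14, 22, 23, 31, 32 → 40.
So the next triple is [huge south 40].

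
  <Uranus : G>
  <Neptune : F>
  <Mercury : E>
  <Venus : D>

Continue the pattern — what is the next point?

<Earth : C>

Planet goes Uranus, Neptune, Mercury, Venus → Earth (runs through the planets Mercury→Neptune).
Letter: letters move back 1 place in the alphabet, so G, F, E, D → C.
Putting it together: <Earth : C>.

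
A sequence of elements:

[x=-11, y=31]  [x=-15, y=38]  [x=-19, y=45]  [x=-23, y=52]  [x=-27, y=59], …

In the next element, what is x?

For the x, −4 each step: -11, -15, -19, -23, -27 → -31.

-31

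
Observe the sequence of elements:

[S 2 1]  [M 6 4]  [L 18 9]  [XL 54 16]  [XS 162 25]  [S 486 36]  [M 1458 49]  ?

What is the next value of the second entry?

For the size, repeats S → M → L → XL → XS: S, M, L, XL, XS, S, M → L.
Second entry goes 2, 6, 18, 54, 162, 486, 1458 → 4374 (×3 each step).
Third entry goes 1, 4, 9, 16, 25, 36, 49 → 64 (perfect squares: 1², 2², 3², …).

4374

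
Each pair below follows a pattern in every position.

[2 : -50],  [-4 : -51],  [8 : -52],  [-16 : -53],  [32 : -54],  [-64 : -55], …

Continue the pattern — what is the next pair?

[128 : -56]

First component: 2, -4, 8, -16, 32, -64 → 128 (×(-2) each step).
Second component — −1 each step: -50, -51, -52, -53, -54, -55 → -56.
Combining the parts gives [128 : -56].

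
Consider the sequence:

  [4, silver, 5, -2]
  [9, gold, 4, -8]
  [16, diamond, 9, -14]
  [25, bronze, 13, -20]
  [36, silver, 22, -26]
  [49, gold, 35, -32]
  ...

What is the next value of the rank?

Rank goes silver, gold, diamond, bronze, silver, gold → diamond (repeats silver → gold → diamond → bronze).

diamond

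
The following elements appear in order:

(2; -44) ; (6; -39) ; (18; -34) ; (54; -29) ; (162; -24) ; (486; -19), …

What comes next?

First value — ×3 each step: 2, 6, 18, 54, 162, 486 → 1458.
Second value: +5 each step, so -44, -39, -34, -29, -24, -19 → -14.
Combining the parts gives (1458; -14).

(1458; -14)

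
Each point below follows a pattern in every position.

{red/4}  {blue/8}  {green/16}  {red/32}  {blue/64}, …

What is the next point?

For the colour, repeats red → blue → green: red, blue, green, red, blue → green.
For the second slot, ×2 each step: 4, 8, 16, 32, 64 → 128.
So the next point is {green/128}.

{green/128}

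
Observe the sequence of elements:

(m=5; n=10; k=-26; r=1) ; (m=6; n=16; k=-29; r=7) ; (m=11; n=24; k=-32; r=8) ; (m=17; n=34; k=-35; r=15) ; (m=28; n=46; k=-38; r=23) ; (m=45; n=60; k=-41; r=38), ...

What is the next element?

M: each term is the sum of the two before it, so 5, 6, 11, 17, 28, 45 → 73.
N: differences are 6, 8, 10, … (increasing by 2 each time), so 10, 16, 24, 34, 46, 60 → 76.
K: -26, -29, -32, -35, -38, -41 → -44 (−3 each step).
R — each term is the sum of the two before it: 1, 7, 8, 15, 23, 38 → 61.
Putting it together: (m=73; n=76; k=-44; r=61).

(m=73; n=76; k=-44; r=61)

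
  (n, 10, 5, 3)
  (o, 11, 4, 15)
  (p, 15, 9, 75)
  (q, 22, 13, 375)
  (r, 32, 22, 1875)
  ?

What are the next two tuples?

Letter: n, o, p, q, r → s → t (letters move forward 1 place in the alphabet).
Second component: 10, 11, 15, 22, 32 → 45 → 61 (differences are 1, 4, 7, … (increasing by 3 each time)).
Third component: each term is the sum of the two before it, so 5, 4, 9, 13, 22 → 35 → 57.
Fourth component: 3, 15, 75, 375, 1875 → 9375 → 46875 (×5 each step).
Putting the parts together: (s, 45, 35, 9375) and then (t, 61, 57, 46875).

(s, 45, 35, 9375), (t, 61, 57, 46875)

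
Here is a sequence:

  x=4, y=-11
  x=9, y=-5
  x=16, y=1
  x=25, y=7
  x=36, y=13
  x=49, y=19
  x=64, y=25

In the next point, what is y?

Y: +6 each step; -11, -5, 1, 7, 13, 19, 25 → 31.

31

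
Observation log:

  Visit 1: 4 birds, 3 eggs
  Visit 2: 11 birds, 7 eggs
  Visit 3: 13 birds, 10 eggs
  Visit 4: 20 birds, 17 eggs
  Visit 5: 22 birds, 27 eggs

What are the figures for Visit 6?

For the birds, alternating steps +7, +2, +7, +2, …: 4, 11, 13, 20, 22 → 29.
Eggs: each term is the sum of the two before it; 3, 7, 10, 17, 27 → 44.
Combining the parts gives 29 birds, 44 eggs.

29 birds, 44 eggs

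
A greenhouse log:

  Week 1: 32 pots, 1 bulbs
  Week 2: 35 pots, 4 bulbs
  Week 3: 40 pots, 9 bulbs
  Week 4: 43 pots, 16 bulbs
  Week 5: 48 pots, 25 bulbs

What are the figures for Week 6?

Pots goes 32, 35, 40, 43, 48 → 51 (alternating steps +3, +5, +3, +5, …).
Bulbs: 1, 4, 9, 16, 25 → 36 (perfect squares: 1², 2², 3², …).
Putting it together: 51 pots, 36 bulbs.

51 pots, 36 bulbs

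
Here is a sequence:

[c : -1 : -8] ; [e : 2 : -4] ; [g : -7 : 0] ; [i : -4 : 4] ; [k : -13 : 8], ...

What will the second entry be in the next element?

Second entry — alternating steps +3, −9, +3, −9, …: -1, 2, -7, -4, -13 → -10.

-10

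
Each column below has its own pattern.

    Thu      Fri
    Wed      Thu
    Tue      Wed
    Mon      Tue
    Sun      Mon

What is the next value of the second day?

Sun

Second day goes Fri, Thu, Wed, Tue, Mon → Sun (runs backward through the weekdays Mon→Sun).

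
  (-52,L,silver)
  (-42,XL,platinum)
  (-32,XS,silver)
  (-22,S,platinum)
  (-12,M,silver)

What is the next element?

First part: +10 each step; -52, -42, -32, -22, -12 → -2.
Size — runs through clothing sizes XS→XL: L, XL, XS, S, M → L.
Metal goes silver, platinum, silver, platinum, silver → platinum (alternates silver ↔ platinum).
Putting it together: (-2,L,platinum).

(-2,L,platinum)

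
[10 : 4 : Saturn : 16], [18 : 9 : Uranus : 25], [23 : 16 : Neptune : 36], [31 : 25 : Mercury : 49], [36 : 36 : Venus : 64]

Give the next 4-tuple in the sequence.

First slot: 10, 18, 23, 31, 36 → 44 (alternating steps +8, +5, +8, +5, …).
Second slot: 4, 9, 16, 25, 36 → 49 (perfect squares: 2², 3², 4², …).
Planet: runs through the planets Mercury→Neptune, so Saturn, Uranus, Neptune, Mercury, Venus → Earth.
For the fourth slot, perfect squares: 4², 5², 6², …: 16, 25, 36, 49, 64 → 81.
So the next 4-tuple is [44 : 49 : Earth : 81].

[44 : 49 : Earth : 81]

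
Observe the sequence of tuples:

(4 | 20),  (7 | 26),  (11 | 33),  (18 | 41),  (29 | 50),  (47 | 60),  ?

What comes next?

First slot: each term is the sum of the two before it, so 4, 7, 11, 18, 29, 47 → 76.
Second slot: 20, 26, 33, 41, 50, 60 → 71 (differences are 6, 7, 8, … (increasing by 1 each time)).
Putting it together: (76 | 71).

(76 | 71)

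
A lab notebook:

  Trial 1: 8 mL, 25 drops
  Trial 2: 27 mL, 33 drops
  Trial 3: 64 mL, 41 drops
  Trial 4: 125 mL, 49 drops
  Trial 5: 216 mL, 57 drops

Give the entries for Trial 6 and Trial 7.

343 mL, 65 drops; 512 mL, 73 drops

ML — perfect cubes: 2³, 3³, 4³, …: 8, 27, 64, 125, 216 → 343 → 512.
Drops: 25, 33, 41, 49, 57 → 65 → 73 (+8 each step).
So the next two lines are 343 mL, 65 drops and 512 mL, 73 drops.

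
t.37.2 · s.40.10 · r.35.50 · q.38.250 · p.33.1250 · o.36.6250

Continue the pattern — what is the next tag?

n.31.31250

Letter: letters move back 1 place in the alphabet; t, s, r, q, p, o → n.
For the second component, alternating steps +3, −5, +3, −5, …: 37, 40, 35, 38, 33, 36 → 31.
Third component goes 2, 10, 50, 250, 1250, 6250 → 31250 (×5 each step).
Putting it together: n.31.31250.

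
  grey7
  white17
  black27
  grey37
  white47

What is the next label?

black57

Shade goes grey, white, black, grey, white → black (repeats grey → white → black).
Second component — +10 each step: 7, 17, 27, 37, 47 → 57.
Combining the parts gives black57.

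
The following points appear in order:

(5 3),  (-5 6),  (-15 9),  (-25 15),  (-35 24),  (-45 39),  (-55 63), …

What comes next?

First value: −10 each step, so 5, -5, -15, -25, -35, -45, -55 → -65.
Second value: each term is the sum of the two before it; 3, 6, 9, 15, 24, 39, 63 → 102.
Combining the parts gives (-65 102).

(-65 102)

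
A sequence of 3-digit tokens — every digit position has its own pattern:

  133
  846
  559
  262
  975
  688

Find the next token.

391

First digit goes 1, 8, 5, 2, 9, 6 → 3 (−3 each step, mod 10).
Second digit: +1 each step, mod 10; 3, 4, 5, 6, 7, 8 → 9.
Third digit: +3 each step, mod 10; 3, 6, 9, 2, 5, 8 → 1.
Putting it together: 391.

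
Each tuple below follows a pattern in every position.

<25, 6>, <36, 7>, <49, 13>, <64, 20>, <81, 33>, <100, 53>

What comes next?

First component: perfect squares: 5², 6², 7², …; 25, 36, 49, 64, 81, 100 → 121.
Second component: 6, 7, 13, 20, 33, 53 → 86 (each term is the sum of the two before it).
Combining the parts gives <121, 86>.

<121, 86>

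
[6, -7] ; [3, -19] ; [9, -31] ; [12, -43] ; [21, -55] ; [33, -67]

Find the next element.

First component: each term is the sum of the two before it; 6, 3, 9, 12, 21, 33 → 54.
Second component — −12 each step: -7, -19, -31, -43, -55, -67 → -79.
Putting it together: [54, -79].

[54, -79]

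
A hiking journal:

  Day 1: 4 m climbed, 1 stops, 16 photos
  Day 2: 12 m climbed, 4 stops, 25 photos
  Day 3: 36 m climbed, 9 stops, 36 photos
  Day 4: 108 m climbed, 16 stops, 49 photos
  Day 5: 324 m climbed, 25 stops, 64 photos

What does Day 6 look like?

M climbed: ×3 each step, so 4, 12, 36, 108, 324 → 972.
For the stops, perfect squares: 1², 2², 3², …: 1, 4, 9, 16, 25 → 36.
Photos — perfect squares: 4², 5², 6², …: 16, 25, 36, 49, 64 → 81.
Combining the parts gives 972 m climbed, 36 stops, 81 photos.

972 m climbed, 36 stops, 81 photos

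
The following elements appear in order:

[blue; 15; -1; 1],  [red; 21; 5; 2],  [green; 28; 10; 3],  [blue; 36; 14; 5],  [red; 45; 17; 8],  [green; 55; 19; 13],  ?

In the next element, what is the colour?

Colour: repeats blue → red → green, so blue, red, green, blue, red, green → blue.

blue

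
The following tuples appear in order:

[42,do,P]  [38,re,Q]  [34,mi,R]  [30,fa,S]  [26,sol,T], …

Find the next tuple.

First entry — −4 each step: 42, 38, 34, 30, 26 → 22.
For the note, runs through the solfège scale do→ti: do, re, mi, fa, sol → la.
For the letter, letters move forward 1 place in the alphabet: P, Q, R, S, T → U.
So the next tuple is [22,la,U].

[22,la,U]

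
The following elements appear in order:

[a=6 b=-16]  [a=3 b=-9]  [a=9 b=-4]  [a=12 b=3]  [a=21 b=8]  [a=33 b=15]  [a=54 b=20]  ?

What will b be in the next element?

27

For the b, alternating steps +7, +5, +7, +5, …: -16, -9, -4, 3, 8, 15, 20 → 27.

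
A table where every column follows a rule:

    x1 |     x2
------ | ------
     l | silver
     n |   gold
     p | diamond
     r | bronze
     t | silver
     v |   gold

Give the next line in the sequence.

For the column x1, letters move forward 2 places in the alphabet: l, n, p, r, t, v → x.
Column x2: repeats silver → gold → diamond → bronze, so silver, gold, diamond, bronze, silver, gold → diamond.
So the next line is x  diamond.

x  diamond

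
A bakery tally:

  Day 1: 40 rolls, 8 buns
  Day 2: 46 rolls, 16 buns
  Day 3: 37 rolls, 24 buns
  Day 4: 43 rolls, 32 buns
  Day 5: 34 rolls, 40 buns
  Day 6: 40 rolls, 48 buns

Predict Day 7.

31 rolls, 56 buns

Rolls goes 40, 46, 37, 43, 34, 40 → 31 (alternating steps +6, −9, +6, −9, …).
For the buns, +8 each step: 8, 16, 24, 32, 40, 48 → 56.
Putting it together: 31 rolls, 56 buns.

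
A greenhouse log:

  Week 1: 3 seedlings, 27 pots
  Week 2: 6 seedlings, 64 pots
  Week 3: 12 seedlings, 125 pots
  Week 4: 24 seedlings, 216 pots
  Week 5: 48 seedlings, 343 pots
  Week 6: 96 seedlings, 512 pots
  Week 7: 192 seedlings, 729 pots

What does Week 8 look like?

Seedlings: 3, 6, 12, 24, 48, 96, 192 → 384 (×2 each step).
Pots — perfect cubes: 3³, 4³, 5³, …: 27, 64, 125, 216, 343, 512, 729 → 1000.
Combining the parts gives 384 seedlings, 1000 pots.

384 seedlings, 1000 pots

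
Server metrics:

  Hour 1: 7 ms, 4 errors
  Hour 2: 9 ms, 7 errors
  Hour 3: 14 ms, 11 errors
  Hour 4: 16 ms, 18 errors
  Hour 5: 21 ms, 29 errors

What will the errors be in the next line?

For the errors, each term is the sum of the two before it: 4, 7, 11, 18, 29 → 47.

47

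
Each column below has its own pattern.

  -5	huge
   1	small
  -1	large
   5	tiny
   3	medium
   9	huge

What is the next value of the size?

small

Size: repeats huge → small → large → tiny → medium, so huge, small, large, tiny, medium, huge → small.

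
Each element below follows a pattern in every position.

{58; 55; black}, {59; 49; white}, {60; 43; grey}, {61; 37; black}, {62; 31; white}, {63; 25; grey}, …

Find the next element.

First slot: +1 each step; 58, 59, 60, 61, 62, 63 → 64.
For the second slot, −6 each step: 55, 49, 43, 37, 31, 25 → 19.
Shade: black, white, grey, black, white, grey → black (repeats black → white → grey).
Combining the parts gives {64; 19; black}.

{64; 19; black}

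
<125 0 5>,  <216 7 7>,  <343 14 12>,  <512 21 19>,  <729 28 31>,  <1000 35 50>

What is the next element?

<1331 42 81>

First component: perfect cubes: 5³, 6³, 7³, …, so 125, 216, 343, 512, 729, 1000 → 1331.
Second component goes 0, 7, 14, 21, 28, 35 → 42 (+7 each step).
Third component: each term is the sum of the two before it, so 5, 7, 12, 19, 31, 50 → 81.
So the next element is <1331 42 81>.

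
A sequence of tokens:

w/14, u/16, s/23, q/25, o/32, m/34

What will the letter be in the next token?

k

For the letter, letters move back 2 places in the alphabet: w, u, s, q, o, m → k.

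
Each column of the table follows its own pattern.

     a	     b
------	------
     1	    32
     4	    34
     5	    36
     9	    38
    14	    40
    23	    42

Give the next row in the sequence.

Column a: each term is the sum of the two before it, so 1, 4, 5, 9, 14, 23 → 37.
Column b — +2 each step: 32, 34, 36, 38, 40, 42 → 44.
Putting it together: 37  44.

37  44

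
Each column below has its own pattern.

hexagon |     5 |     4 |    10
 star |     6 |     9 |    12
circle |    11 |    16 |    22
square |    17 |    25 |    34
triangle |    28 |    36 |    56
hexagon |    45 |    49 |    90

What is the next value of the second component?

73

For the second component, each term is the sum of the two before it: 5, 6, 11, 17, 28, 45 → 73.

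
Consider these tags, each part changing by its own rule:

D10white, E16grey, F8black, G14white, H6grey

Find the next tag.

I12black

Letter goes D, E, F, G, H → I (letters move forward 1 place in the alphabet).
Second component — alternating steps +6, −8, +6, −8, …: 10, 16, 8, 14, 6 → 12.
Shade: white, grey, black, white, grey → black (repeats white → grey → black).
Putting it together: I12black.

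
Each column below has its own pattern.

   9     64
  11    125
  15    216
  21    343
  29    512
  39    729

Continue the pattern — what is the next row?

First component goes 9, 11, 15, 21, 29, 39 → 51 (differences are 2, 4, 6, … (increasing by 2 each time)).
Second component: perfect cubes: 4³, 5³, 6³, …, so 64, 125, 216, 343, 512, 729 → 1000.
Putting it together: 51  1000.

51  1000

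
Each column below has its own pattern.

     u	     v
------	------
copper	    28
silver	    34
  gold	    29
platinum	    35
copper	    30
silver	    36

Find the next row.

Column u: repeats copper → silver → gold → platinum; copper, silver, gold, platinum, copper, silver → gold.
Column v: alternating steps +6, −5, +6, −5, …; 28, 34, 29, 35, 30, 36 → 31.
Combining the parts gives gold  31.

gold  31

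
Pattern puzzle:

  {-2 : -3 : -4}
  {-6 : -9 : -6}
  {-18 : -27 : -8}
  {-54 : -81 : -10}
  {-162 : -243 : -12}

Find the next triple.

First coordinate: ×3 each step; -2, -6, -18, -54, -162 → -486.
Second coordinate: ×3 each step; -3, -9, -27, -81, -243 → -729.
Third coordinate: −2 each step, so -4, -6, -8, -10, -12 → -14.
Combining the parts gives {-486 : -729 : -14}.

{-486 : -729 : -14}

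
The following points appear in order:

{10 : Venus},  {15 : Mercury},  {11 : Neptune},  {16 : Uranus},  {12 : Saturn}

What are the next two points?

{17 : Jupiter}, {13 : Mars}

First part: 10, 15, 11, 16, 12 → 17 → 13 (alternating steps +5, −4, +5, −4, …).
Planet — runs backward through the planets Mercury→Neptune: Venus, Mercury, Neptune, Uranus, Saturn → Jupiter → Mars.
Putting the parts together: {17 : Jupiter} and then {13 : Mars}.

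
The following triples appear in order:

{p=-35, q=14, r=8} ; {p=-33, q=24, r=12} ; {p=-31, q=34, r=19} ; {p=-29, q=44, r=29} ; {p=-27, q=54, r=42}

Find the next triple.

{p=-25, q=64, r=58}

P: +2 each step; -35, -33, -31, -29, -27 → -25.
Q: 14, 24, 34, 44, 54 → 64 (+10 each step).
R: differences are 4, 7, 10, … (increasing by 3 each time), so 8, 12, 19, 29, 42 → 58.
Combining the parts gives {p=-25, q=64, r=58}.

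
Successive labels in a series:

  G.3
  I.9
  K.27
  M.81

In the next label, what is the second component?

243

Second component: ×3 each step, so 3, 9, 27, 81 → 243.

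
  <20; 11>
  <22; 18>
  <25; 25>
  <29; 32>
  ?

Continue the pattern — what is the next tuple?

<34; 39>

First entry: differences are 2, 3, 4, … (increasing by 1 each time); 20, 22, 25, 29 → 34.
Second entry: 11, 18, 25, 32 → 39 (+7 each step).
Putting it together: <34; 39>.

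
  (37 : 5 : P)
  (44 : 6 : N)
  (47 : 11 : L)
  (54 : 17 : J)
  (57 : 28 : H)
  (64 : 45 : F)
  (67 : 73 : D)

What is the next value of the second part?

Second part — each term is the sum of the two before it: 5, 6, 11, 17, 28, 45, 73 → 118.

118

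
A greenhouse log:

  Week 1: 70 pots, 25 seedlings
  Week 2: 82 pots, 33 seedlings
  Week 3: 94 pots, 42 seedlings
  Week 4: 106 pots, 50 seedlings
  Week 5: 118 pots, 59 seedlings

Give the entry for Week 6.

130 pots, 67 seedlings

For the pots, +12 each step: 70, 82, 94, 106, 118 → 130.
Seedlings goes 25, 33, 42, 50, 59 → 67 (alternating steps +8, +9, +8, +9, …).
Putting it together: 130 pots, 67 seedlings.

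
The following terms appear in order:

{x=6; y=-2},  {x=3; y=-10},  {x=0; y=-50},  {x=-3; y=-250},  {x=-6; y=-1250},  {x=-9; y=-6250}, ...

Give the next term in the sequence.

X — −3 each step: 6, 3, 0, -3, -6, -9 → -12.
Y: -2, -10, -50, -250, -1250, -6250 → -31250 (×5 each step).
So the next term is {x=-12; y=-31250}.

{x=-12; y=-31250}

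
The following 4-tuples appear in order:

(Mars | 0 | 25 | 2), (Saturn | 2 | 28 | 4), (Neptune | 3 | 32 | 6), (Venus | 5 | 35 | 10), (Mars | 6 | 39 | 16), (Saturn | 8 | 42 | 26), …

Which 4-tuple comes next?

Planet: repeats Mars → Saturn → Neptune → Venus; Mars, Saturn, Neptune, Venus, Mars, Saturn → Neptune.
Second coordinate: 0, 2, 3, 5, 6, 8 → 9 (alternating steps +2, +1, +2, +1, …).
Third coordinate goes 25, 28, 32, 35, 39, 42 → 46 (alternating steps +3, +4, +3, +4, …).
Fourth coordinate: 2, 4, 6, 10, 16, 26 → 42 (each term is the sum of the two before it).
Combining the parts gives (Neptune | 9 | 46 | 42).

(Neptune | 9 | 46 | 42)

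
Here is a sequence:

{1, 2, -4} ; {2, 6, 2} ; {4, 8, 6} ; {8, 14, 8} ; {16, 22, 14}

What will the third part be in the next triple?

22

For the second part, each term is the sum of the two before it: 2, 6, 8, 14, 22 → 36.
Third part: -4, 2, 6, 8, 14 → 22 (always the previous value of the second part).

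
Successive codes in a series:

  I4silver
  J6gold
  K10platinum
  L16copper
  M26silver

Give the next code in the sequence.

N42gold

Letter — letters move forward 1 place in the alphabet: I, J, K, L, M → N.
For the second component, each term is the sum of the two before it: 4, 6, 10, 16, 26 → 42.
Metal: repeats silver → gold → platinum → copper, so silver, gold, platinum, copper, silver → gold.
Putting it together: N42gold.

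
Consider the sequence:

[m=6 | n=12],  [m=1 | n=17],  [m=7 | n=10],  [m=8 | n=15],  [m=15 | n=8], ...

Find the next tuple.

[m=23 | n=13]

M — each term is the sum of the two before it: 6, 1, 7, 8, 15 → 23.
N: alternating steps +5, −7, +5, −7, …; 12, 17, 10, 15, 8 → 13.
So the next tuple is [m=23 | n=13].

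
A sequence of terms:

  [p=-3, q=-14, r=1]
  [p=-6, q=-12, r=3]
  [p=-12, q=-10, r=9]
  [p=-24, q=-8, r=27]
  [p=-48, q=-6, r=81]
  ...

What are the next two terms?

[p=-96, q=-4, r=243], [p=-192, q=-2, r=729]

For the p, ×2 each step: -3, -6, -12, -24, -48 → -96 → -192.
Q: +2 each step, so -14, -12, -10, -8, -6 → -4 → -2.
R: ×3 each step, so 1, 3, 9, 27, 81 → 243 → 729.
So the next two terms are [p=-96, q=-4, r=243] and [p=-192, q=-2, r=729].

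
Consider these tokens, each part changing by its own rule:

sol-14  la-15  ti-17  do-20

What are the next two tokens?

Note — runs through the solfège scale do→ti: sol, la, ti, do → re → mi.
For the second component, differences are 1, 2, 3, … (increasing by 1 each time): 14, 15, 17, 20 → 24 → 29.
So the next two tokens are re-24 and mi-29.

re-24 then mi-29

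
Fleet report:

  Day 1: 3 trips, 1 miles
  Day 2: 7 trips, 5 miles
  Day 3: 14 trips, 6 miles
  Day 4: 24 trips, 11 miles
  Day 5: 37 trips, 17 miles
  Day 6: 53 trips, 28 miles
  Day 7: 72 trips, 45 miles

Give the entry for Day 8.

Trips — differences are 4, 7, 10, … (increasing by 3 each time): 3, 7, 14, 24, 37, 53, 72 → 94.
For the miles, each term is the sum of the two before it: 1, 5, 6, 11, 17, 28, 45 → 73.
Combining the parts gives 94 trips, 73 miles.

94 trips, 73 miles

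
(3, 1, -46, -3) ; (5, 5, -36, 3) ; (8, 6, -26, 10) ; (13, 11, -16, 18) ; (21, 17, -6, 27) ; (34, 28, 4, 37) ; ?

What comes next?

First slot: 3, 5, 8, 13, 21, 34 → 55 (each term is the sum of the two before it).
Second slot — each term is the sum of the two before it: 1, 5, 6, 11, 17, 28 → 45.
Third slot: +10 each step, so -46, -36, -26, -16, -6, 4 → 14.
Fourth slot — differences are 6, 7, 8, … (increasing by 1 each time): -3, 3, 10, 18, 27, 37 → 48.
So the next 4-tuple is (55, 45, 14, 48).

(55, 45, 14, 48)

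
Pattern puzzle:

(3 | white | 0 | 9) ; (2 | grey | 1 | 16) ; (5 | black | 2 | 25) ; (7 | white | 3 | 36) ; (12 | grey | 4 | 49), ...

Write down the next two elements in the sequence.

(19 | black | 5 | 64), (31 | white | 6 | 81)

First entry: each term is the sum of the two before it; 3, 2, 5, 7, 12 → 19 → 31.
Shade goes white, grey, black, white, grey → black → white (repeats white → grey → black).
Third entry: +1 each step; 0, 1, 2, 3, 4 → 5 → 6.
Fourth entry — perfect squares: 3², 4², 5², …: 9, 16, 25, 36, 49 → 64 → 81.
Putting the parts together: (19 | black | 5 | 64) and then (31 | white | 6 | 81).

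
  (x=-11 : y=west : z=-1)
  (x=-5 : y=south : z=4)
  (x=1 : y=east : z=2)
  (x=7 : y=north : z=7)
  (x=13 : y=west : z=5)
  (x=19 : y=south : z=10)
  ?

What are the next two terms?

(x=25 : y=east : z=8), (x=31 : y=north : z=13)

X — +6 each step: -11, -5, 1, 7, 13, 19 → 25 → 31.
Y: west, south, east, north, west, south → east → north (repeats west → south → east → north).
Z — alternating steps +5, −2, +5, −2, …: -1, 4, 2, 7, 5, 10 → 8 → 13.
Putting the parts together: (x=25 : y=east : z=8) and then (x=31 : y=north : z=13).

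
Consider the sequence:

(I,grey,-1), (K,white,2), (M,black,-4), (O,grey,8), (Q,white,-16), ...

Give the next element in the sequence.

Letter: letters move forward 2 places in the alphabet; I, K, M, O, Q → S.
Shade: grey, white, black, grey, white → black (repeats grey → white → black).
Third value: -1, 2, -4, 8, -16 → 32 (×(-2) each step).
Combining the parts gives (S,black,32).

(S,black,32)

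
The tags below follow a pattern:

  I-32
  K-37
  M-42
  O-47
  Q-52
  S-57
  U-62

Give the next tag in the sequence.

Letter: letters move forward 2 places in the alphabet, so I, K, M, O, Q, S, U → W.
Second component: +5 each step; 32, 37, 42, 47, 52, 57, 62 → 67.
Combining the parts gives W-67.

W-67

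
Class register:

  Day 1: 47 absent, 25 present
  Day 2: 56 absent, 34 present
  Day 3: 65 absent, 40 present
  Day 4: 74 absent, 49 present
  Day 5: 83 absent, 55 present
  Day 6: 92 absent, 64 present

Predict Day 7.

101 absent, 70 present

Absent — +9 each step: 47, 56, 65, 74, 83, 92 → 101.
Present — alternating steps +9, +6, +9, +6, …: 25, 34, 40, 49, 55, 64 → 70.
Putting it together: 101 absent, 70 present.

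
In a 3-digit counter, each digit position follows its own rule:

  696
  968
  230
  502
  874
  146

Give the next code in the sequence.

418

First digit: +3 each step, mod 10, so 6, 9, 2, 5, 8, 1 → 4.
For the second digit, −3 each step, mod 10: 9, 6, 3, 0, 7, 4 → 1.
Third digit: 6, 8, 0, 2, 4, 6 → 8 (+2 each step, mod 10).
Combining the parts gives 418.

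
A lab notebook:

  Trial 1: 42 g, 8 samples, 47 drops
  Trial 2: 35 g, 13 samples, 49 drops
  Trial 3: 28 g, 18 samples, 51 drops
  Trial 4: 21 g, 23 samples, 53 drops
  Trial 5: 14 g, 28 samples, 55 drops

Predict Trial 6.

G — −7 each step: 42, 35, 28, 21, 14 → 7.
For the samples, +5 each step: 8, 13, 18, 23, 28 → 33.
Drops: 47, 49, 51, 53, 55 → 57 (+2 each step).
Combining the parts gives 7 g, 33 samples, 57 drops.

7 g, 33 samples, 57 drops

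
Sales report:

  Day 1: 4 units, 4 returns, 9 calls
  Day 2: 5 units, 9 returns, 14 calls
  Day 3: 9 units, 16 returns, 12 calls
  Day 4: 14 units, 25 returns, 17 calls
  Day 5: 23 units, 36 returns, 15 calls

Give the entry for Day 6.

Units: each term is the sum of the two before it, so 4, 5, 9, 14, 23 → 37.
Returns — perfect squares: 2², 3², 4², …: 4, 9, 16, 25, 36 → 49.
Calls — alternating steps +5, −2, +5, −2, …: 9, 14, 12, 17, 15 → 20.
So the next row is 37 units, 49 returns, 20 calls.

37 units, 49 returns, 20 calls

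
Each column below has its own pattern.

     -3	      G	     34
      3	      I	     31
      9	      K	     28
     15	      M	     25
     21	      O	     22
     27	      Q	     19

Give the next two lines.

33  S  16; 39  U  13

For the first component, +6 each step: -3, 3, 9, 15, 21, 27 → 33 → 39.
For the letter, letters move forward 2 places in the alphabet: G, I, K, M, O, Q → S → U.
Third component: −3 each step, so 34, 31, 28, 25, 22, 19 → 16 → 13.
So the next two lines are 33  S  16 and 39  U  13.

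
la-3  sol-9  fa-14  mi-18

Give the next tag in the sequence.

re-21

Note: runs backward through the solfège scale do→ti; la, sol, fa, mi → re.
Second component — differences are 6, 5, 4, … (decreasing by 1 each time): 3, 9, 14, 18 → 21.
Combining the parts gives re-21.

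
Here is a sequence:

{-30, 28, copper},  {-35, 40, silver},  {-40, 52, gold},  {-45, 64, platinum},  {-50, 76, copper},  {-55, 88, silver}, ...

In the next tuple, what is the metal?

gold

Metal: repeats copper → silver → gold → platinum, so copper, silver, gold, platinum, copper, silver → gold.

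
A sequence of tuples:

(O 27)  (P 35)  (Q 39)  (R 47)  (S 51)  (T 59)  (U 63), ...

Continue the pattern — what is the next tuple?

Letter: letters move forward 1 place in the alphabet; O, P, Q, R, S, T, U → V.
Second part: alternating steps +8, +4, +8, +4, …; 27, 35, 39, 47, 51, 59, 63 → 71.
So the next tuple is (V 71).

(V 71)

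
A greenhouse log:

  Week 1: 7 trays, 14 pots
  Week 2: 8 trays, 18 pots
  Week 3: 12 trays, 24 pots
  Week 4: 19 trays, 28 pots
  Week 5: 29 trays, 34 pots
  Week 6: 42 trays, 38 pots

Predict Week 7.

Trays: differences are 1, 4, 7, … (increasing by 3 each time), so 7, 8, 12, 19, 29, 42 → 58.
Pots — alternating steps +4, +6, +4, +6, …: 14, 18, 24, 28, 34, 38 → 44.
Putting it together: 58 trays, 44 pots.

58 trays, 44 pots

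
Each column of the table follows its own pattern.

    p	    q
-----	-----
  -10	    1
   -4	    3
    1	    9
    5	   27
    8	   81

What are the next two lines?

Column p: -10, -4, 1, 5, 8 → 10 → 11 (differences are 6, 5, 4, … (decreasing by 1 each time)).
For the column q, ×3 each step: 1, 3, 9, 27, 81 → 243 → 729.
So the next two lines are 10  243 and 11  729.

10  243; 11  729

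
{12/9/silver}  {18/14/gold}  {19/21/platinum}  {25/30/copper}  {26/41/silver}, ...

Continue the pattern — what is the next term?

{32/54/gold}

For the first part, alternating steps +6, +1, +6, +1, …: 12, 18, 19, 25, 26 → 32.
Second part goes 9, 14, 21, 30, 41 → 54 (differences are 5, 7, 9, … (increasing by 2 each time)).
Metal: repeats silver → gold → platinum → copper, so silver, gold, platinum, copper, silver → gold.
So the next term is {32/54/gold}.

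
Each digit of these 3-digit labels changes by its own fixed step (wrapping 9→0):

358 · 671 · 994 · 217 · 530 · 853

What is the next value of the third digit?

6

Third digit — +3 each step, mod 10: 8, 1, 4, 7, 0, 3 → 6.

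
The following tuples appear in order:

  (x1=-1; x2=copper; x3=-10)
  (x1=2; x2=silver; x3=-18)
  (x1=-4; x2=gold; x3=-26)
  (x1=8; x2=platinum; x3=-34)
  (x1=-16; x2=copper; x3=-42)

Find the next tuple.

(x1=32; x2=silver; x3=-50)

X1: -1, 2, -4, 8, -16 → 32 (×(-2) each step).
For the x2, repeats copper → silver → gold → platinum: copper, silver, gold, platinum, copper → silver.
X3: −8 each step; -10, -18, -26, -34, -42 → -50.
Putting it together: (x1=32; x2=silver; x3=-50).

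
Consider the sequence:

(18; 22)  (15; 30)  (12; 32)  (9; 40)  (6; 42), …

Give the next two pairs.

First slot: 18, 15, 12, 9, 6 → 3 → 0 (−3 each step).
Second slot: alternating steps +8, +2, +8, +2, …, so 22, 30, 32, 40, 42 → 50 → 52.
So the next two pairs are (3; 50) and (0; 52).

(3; 50), (0; 52)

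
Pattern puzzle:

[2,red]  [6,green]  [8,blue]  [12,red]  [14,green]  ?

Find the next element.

[18,blue]

First entry: alternating steps +4, +2, +4, +2, …, so 2, 6, 8, 12, 14 → 18.
Colour: repeats red → green → blue; red, green, blue, red, green → blue.
Combining the parts gives [18,blue].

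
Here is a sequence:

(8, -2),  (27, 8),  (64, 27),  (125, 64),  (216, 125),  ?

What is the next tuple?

(343, 216)

First component: perfect cubes: 2³, 3³, 4³, …, so 8, 27, 64, 125, 216 → 343.
Second component goes -2, 8, 27, 64, 125 → 216 (always the previous value of the first component).
Combining the parts gives (343, 216).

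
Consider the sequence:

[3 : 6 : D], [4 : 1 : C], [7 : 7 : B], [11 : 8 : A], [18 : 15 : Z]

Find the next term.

[29 : 23 : Y]

First entry: each term is the sum of the two before it; 3, 4, 7, 11, 18 → 29.
Second entry: each term is the sum of the two before it; 6, 1, 7, 8, 15 → 23.
Letter: D, C, B, A, Z → Y (letters move back 1 place in the alphabet, wrapping A→Z).
Combining the parts gives [29 : 23 : Y].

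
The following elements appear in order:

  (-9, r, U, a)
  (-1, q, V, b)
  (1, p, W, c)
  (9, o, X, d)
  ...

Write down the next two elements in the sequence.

First slot: alternating steps +8, +2, +8, +2, …, so -9, -1, 1, 9 → 11 → 19.
First letter: letters move back 1 place in the alphabet; r, q, p, o → n → m.
Second letter — letters move forward 1 place in the alphabet: U, V, W, X → Y → Z.
For the third letter, letters move forward 1 place in the alphabet: a, b, c, d → e → f.
So the next two elements are (11, n, Y, e) and (19, m, Z, f).

(11, n, Y, e), (19, m, Z, f)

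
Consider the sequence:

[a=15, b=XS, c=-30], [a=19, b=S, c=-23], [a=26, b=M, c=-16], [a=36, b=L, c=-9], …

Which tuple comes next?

[a=49, b=XL, c=-2]

A: 15, 19, 26, 36 → 49 (differences are 4, 7, 10, … (increasing by 3 each time)).
B: XS, S, M, L → XL (runs through clothing sizes XS→XL).
C goes -30, -23, -16, -9 → -2 (+7 each step).
Putting it together: [a=49, b=XL, c=-2].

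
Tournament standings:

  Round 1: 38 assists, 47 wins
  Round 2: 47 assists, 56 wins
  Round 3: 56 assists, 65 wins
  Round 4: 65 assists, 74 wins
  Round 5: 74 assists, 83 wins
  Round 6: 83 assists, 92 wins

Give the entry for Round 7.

92 assists, 101 wins

Assists — +9 each step: 38, 47, 56, 65, 74, 83 → 92.
Wins: always 9 more than the assists; 47, 56, 65, 74, 83, 92 → 101.
Combining the parts gives 92 assists, 101 wins.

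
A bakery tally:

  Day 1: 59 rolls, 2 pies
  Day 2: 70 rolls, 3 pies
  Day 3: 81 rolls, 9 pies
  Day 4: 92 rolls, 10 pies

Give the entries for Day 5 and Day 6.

Rolls: +11 each step, so 59, 70, 81, 92 → 103 → 114.
Pies — alternating steps +1, +6, +1, +6, …: 2, 3, 9, 10 → 16 → 17.
So the next two records are 103 rolls, 16 pies and 114 rolls, 17 pies.

103 rolls, 16 pies; 114 rolls, 17 pies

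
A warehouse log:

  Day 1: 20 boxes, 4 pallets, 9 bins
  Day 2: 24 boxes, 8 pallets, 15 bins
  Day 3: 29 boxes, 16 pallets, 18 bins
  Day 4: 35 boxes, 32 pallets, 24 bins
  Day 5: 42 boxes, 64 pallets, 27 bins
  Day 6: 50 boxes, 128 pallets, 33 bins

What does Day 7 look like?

Boxes — differences are 4, 5, 6, … (increasing by 1 each time): 20, 24, 29, 35, 42, 50 → 59.
Pallets: ×2 each step; 4, 8, 16, 32, 64, 128 → 256.
Bins: alternating steps +6, +3, +6, +3, …, so 9, 15, 18, 24, 27, 33 → 36.
Putting it together: 59 boxes, 256 pallets, 36 bins.

59 boxes, 256 pallets, 36 bins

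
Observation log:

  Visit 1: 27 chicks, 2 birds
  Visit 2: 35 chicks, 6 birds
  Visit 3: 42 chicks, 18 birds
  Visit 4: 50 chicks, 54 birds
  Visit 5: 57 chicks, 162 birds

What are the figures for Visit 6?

65 chicks, 486 birds

Chicks: alternating steps +8, +7, +8, +7, …; 27, 35, 42, 50, 57 → 65.
Birds: ×3 each step, so 2, 6, 18, 54, 162 → 486.
Putting it together: 65 chicks, 486 birds.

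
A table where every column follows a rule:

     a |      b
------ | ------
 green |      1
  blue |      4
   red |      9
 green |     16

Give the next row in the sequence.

Column a — repeats green → blue → red: green, blue, red, green → blue.
Column b: 1, 4, 9, 16 → 25 (perfect squares: 1², 2², 3², …).
Putting it together: blue  25.

blue  25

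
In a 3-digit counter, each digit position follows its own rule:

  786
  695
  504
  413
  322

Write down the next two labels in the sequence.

231 then 140

First digit: 7, 6, 5, 4, 3 → 2 → 1 (−1 each step, mod 10).
Second digit: 8, 9, 0, 1, 2 → 3 → 4 (+1 each step, mod 10).
Third digit: 6, 5, 4, 3, 2 → 1 → 0 (−1 each step, mod 10).
So the next two labels are 231 and 140.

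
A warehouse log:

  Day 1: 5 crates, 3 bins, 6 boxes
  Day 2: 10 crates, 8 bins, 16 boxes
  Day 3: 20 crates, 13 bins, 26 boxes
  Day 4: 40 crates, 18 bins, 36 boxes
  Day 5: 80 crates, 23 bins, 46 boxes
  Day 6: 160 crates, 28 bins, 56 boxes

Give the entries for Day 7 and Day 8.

320 crates, 33 bins, 66 boxes; 640 crates, 38 bins, 76 boxes

Crates: ×2 each step, so 5, 10, 20, 40, 80, 160 → 320 → 640.
Bins goes 3, 8, 13, 18, 23, 28 → 33 → 38 (+5 each step).
For the boxes, always 2 × the bins: 6, 16, 26, 36, 46, 56 → 66 → 76.
Putting the parts together: 320 crates, 33 bins, 66 boxes and then 640 crates, 38 bins, 76 boxes.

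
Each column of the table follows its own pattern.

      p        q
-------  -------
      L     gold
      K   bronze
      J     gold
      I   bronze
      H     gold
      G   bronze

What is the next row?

F  gold

For the column p, letters move back 1 place in the alphabet: L, K, J, I, H, G → F.
For the column q, alternates gold ↔ bronze: gold, bronze, gold, bronze, gold, bronze → gold.
Putting it together: F  gold.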